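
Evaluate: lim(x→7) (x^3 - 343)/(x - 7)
This is a standard limit.

Factor or rationalize the expression:
  lim(x→7) (x^3 - 343)/(x - 7) = 147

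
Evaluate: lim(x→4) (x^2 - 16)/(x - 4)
This is a standard limit.

Factor or rationalize the expression:
  lim(x→4) (x^2 - 16)/(x - 4) = 8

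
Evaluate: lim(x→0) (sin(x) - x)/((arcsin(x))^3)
This is a 0/0 indeterminate form.

Apply L'Hôpital's rule: differentiate numerator and denominator separately.
  f(x) = -x + sin(x)   ⇒   f'(x) = cos(x) - 1
  g(x) = asin(x)^3   ⇒   g'(x) = 3·asin(x)^2/sqrt(1 - x^2)
  lim(x→0) f'(x)/g'(x) = lim(x→0) (cos(x) - 1)/(3·asin(x)^2/sqrt(1 - x^2))
  = -1/6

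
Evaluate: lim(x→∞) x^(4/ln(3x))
This is an exponential indeterminate form.

For exponential indeterminate forms, take the natural log:
  Let L = lim(x→∞) x^(4/ln(3x))
  Then ln(L) = lim(x→∞) [exponent × ln(base)]
  Evaluate using L'Hôpital or standard limits, then exponentiate.
  L = e^(4)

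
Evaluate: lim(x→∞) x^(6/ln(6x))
This is an exponential indeterminate form.

For exponential indeterminate forms, take the natural log:
  Let L = lim(x→∞) x^(6/ln(6x))
  Then ln(L) = lim(x→∞) [exponent × ln(base)]
  Evaluate using L'Hôpital or standard limits, then exponentiate.
  L = e^(6)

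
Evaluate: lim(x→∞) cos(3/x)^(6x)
This is an exponential indeterminate form.

For exponential indeterminate forms, take the natural log:
  Let L = lim(x→∞) cos(3/x)^(6x)
  Then ln(L) = lim(x→∞) [exponent × ln(base)]
  Evaluate using L'Hôpital or standard limits, then exponentiate.
  L = 1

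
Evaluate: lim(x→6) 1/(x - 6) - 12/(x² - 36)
This is an ∞-∞ indeterminate form.

Combine fractions or rationalize to convert ∞-∞ to 0/0 form:
  lim(x→6) 1/(x - 6) - 12/(x² - 36) = 1/12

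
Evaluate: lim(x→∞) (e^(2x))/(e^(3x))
This is an ∞/∞ indeterminate form.

Apply L'Hôpital's rule: differentiate numerator and denominator separately.
  f(x) = e^(2·x)   ⇒   f'(x) = 2·e^(2·x)
  g(x) = e^(3·x)   ⇒   g'(x) = 3·e^(3·x)
  lim(x→∞) f'(x)/g'(x) = lim(x→∞) (2·e^(2·x))/(3·e^(3·x))
  = 0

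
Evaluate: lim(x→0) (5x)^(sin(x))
This is an exponential indeterminate form.

For exponential indeterminate forms, take the natural log:
  Let L = lim(x→0) (5x)^(sin(x))
  Then ln(L) = lim(x→0) [exponent × ln(base)]
  Evaluate using L'Hôpital or standard limits, then exponentiate.
  L = 1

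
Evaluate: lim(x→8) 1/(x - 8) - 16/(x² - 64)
This is an ∞-∞ indeterminate form.

Combine fractions or rationalize to convert ∞-∞ to 0/0 form:
  lim(x→8) 1/(x - 8) - 16/(x² - 64) = 1/16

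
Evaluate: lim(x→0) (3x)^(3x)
This is an exponential indeterminate form.

For exponential indeterminate forms, take the natural log:
  Let L = lim(x→0) (3x)^(3x)
  Then ln(L) = lim(x→0) [exponent × ln(base)]
  Evaluate using L'Hôpital or standard limits, then exponentiate.
  L = 1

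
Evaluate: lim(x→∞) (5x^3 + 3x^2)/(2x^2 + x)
This is an ∞/∞ indeterminate form.

Apply L'Hôpital's rule: differentiate numerator and denominator separately.
  f(x) = 5·x^3 + 3·x^2   ⇒   f'(x) = 15·x^2 + 6·x
  g(x) = 2·x^2 + x   ⇒   g'(x) = 4·x + 1
  lim(x→∞) f'(x)/g'(x) = lim(x→∞) (15·x^2 + 6·x)/(4·x + 1)
  = ∞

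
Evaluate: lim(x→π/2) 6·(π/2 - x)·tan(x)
This is a 0·∞ indeterminate form.

Rewrite 0·∞ as a quotient (0/0 or ∞/∞ form), then apply L'Hôpital's rule:
  lim(x→π/2) 6·(π/2 - x)·tan(x) = 6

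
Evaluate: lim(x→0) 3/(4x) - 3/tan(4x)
This is an ∞-∞ indeterminate form.

Combine fractions or rationalize to convert ∞-∞ to 0/0 form:
  lim(x→0) 3/(4x) - 3/tan(4x) = 0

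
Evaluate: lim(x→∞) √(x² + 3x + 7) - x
This is an ∞-∞ indeterminate form.

Combine fractions or rationalize to convert ∞-∞ to 0/0 form:
  lim(x→∞) √(x² + 3x + 7) - x = 3/2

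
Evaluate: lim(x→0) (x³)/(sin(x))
This is a 0/0 indeterminate form.

Apply L'Hôpital's rule: differentiate numerator and denominator separately.
  f(x) = x^3   ⇒   f'(x) = 3·x^2
  g(x) = sin(x)   ⇒   g'(x) = cos(x)
  lim(x→0) f'(x)/g'(x) = lim(x→0) (3·x^2)/(cos(x))
  = 0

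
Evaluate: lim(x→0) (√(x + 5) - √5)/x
This is a standard limit.

Factor or rationalize the expression:
  lim(x→0) (√(x + 5) - √5)/x = sqrt(5)/10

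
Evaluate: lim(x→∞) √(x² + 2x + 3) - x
This is an ∞-∞ indeterminate form.

Combine fractions or rationalize to convert ∞-∞ to 0/0 form:
  lim(x→∞) √(x² + 2x + 3) - x = 1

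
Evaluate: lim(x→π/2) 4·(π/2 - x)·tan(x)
This is a 0·∞ indeterminate form.

Rewrite 0·∞ as a quotient (0/0 or ∞/∞ form), then apply L'Hôpital's rule:
  lim(x→π/2) 4·(π/2 - x)·tan(x) = 4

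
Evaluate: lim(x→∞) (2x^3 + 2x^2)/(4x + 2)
This is an ∞/∞ indeterminate form.

Apply L'Hôpital's rule: differentiate numerator and denominator separately.
  f(x) = 2·x^3 + 2·x^2   ⇒   f'(x) = 6·x^2 + 4·x
  g(x) = 4·x + 2   ⇒   g'(x) = 4
  lim(x→∞) f'(x)/g'(x) = lim(x→∞) (6·x^2 + 4·x)/(4)
  = ∞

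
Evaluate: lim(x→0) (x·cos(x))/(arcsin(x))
This is a 0/0 indeterminate form.

Apply L'Hôpital's rule: differentiate numerator and denominator separately.
  f(x) = x·cos(x)   ⇒   f'(x) = -x·sin(x) + cos(x)
  g(x) = asin(x)   ⇒   g'(x) = 1/sqrt(1 - x^2)
  lim(x→0) f'(x)/g'(x) = lim(x→0) (-x·sin(x) + cos(x))/(1/sqrt(1 - x^2))
  = 1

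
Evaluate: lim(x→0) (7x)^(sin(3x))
This is an exponential indeterminate form.

For exponential indeterminate forms, take the natural log:
  Let L = lim(x→0) (7x)^(sin(3x))
  Then ln(L) = lim(x→0) [exponent × ln(base)]
  Evaluate using L'Hôpital or standard limits, then exponentiate.
  L = 1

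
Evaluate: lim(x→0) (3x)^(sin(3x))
This is an exponential indeterminate form.

For exponential indeterminate forms, take the natural log:
  Let L = lim(x→0) (3x)^(sin(3x))
  Then ln(L) = lim(x→0) [exponent × ln(base)]
  Evaluate using L'Hôpital or standard limits, then exponentiate.
  L = 1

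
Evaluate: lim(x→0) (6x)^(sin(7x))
This is an exponential indeterminate form.

For exponential indeterminate forms, take the natural log:
  Let L = lim(x→0) (6x)^(sin(7x))
  Then ln(L) = lim(x→0) [exponent × ln(base)]
  Evaluate using L'Hôpital or standard limits, then exponentiate.
  L = 1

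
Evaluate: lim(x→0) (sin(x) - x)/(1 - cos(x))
This is a 0/0 indeterminate form.

Apply L'Hôpital's rule: differentiate numerator and denominator separately.
  f(x) = -x + sin(x)   ⇒   f'(x) = cos(x) - 1
  g(x) = 1 - cos(x)   ⇒   g'(x) = sin(x)
  lim(x→0) f'(x)/g'(x) = lim(x→0) (cos(x) - 1)/(sin(x))
  = 0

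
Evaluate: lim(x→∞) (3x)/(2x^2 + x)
This is an ∞/∞ indeterminate form.

Apply L'Hôpital's rule: differentiate numerator and denominator separately.
  f(x) = 3·x   ⇒   f'(x) = 3
  g(x) = 2·x^2 + x   ⇒   g'(x) = 4·x + 1
  lim(x→∞) f'(x)/g'(x) = lim(x→∞) (3)/(4·x + 1)
  = 0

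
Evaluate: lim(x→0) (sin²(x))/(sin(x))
This is a 0/0 indeterminate form.

Apply L'Hôpital's rule: differentiate numerator and denominator separately.
  f(x) = sin(x)^2   ⇒   f'(x) = 2·sin(x)·cos(x)
  g(x) = sin(x)   ⇒   g'(x) = cos(x)
  lim(x→0) f'(x)/g'(x) = lim(x→0) (2·sin(x)·cos(x))/(cos(x))
  = 0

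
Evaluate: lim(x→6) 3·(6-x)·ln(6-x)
This is a 0·∞ indeterminate form.

Rewrite 0·∞ as a quotient (0/0 or ∞/∞ form), then apply L'Hôpital's rule:
  lim(x→6) 3·(6-x)·ln(6-x) = 0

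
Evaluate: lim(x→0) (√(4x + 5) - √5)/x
This is a standard limit.

Factor or rationalize the expression:
  lim(x→0) (√(4x + 5) - √5)/x = 2·sqrt(5)/5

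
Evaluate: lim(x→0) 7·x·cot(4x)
This is a 0·∞ indeterminate form.

Rewrite 0·∞ as a quotient (0/0 or ∞/∞ form), then apply L'Hôpital's rule:
  lim(x→0) 7·x·cot(4x) = 7/4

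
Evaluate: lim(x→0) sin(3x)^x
This is an exponential indeterminate form.

For exponential indeterminate forms, take the natural log:
  Let L = lim(x→0) sin(3x)^x
  Then ln(L) = lim(x→0) [exponent × ln(base)]
  Evaluate using L'Hôpital or standard limits, then exponentiate.
  L = 1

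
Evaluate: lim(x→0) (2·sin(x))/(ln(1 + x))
This is a 0/0 indeterminate form.

Apply L'Hôpital's rule: differentiate numerator and denominator separately.
  f(x) = 2·sin(x)   ⇒   f'(x) = 2·cos(x)
  g(x) = ln(x + 1)   ⇒   g'(x) = 1/(x + 1)
  lim(x→0) f'(x)/g'(x) = lim(x→0) (2·cos(x))/(1/(x + 1))
  = 2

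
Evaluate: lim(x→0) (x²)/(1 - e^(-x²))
This is a 0/0 indeterminate form.

Apply L'Hôpital's rule: differentiate numerator and denominator separately.
  f(x) = x^2   ⇒   f'(x) = 2·x
  g(x) = 1 - e^(-x^2)   ⇒   g'(x) = 2·x·e^(-x^2)
  lim(x→0) f'(x)/g'(x) = lim(x→0) (2·x)/(2·x·e^(-x^2))
  = 1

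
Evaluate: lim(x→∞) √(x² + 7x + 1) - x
This is an ∞-∞ indeterminate form.

Combine fractions or rationalize to convert ∞-∞ to 0/0 form:
  lim(x→∞) √(x² + 7x + 1) - x = 7/2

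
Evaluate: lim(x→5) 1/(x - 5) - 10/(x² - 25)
This is an ∞-∞ indeterminate form.

Combine fractions or rationalize to convert ∞-∞ to 0/0 form:
  lim(x→5) 1/(x - 5) - 10/(x² - 25) = 1/10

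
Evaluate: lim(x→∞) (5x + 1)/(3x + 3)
This is an ∞/∞ indeterminate form.

Apply L'Hôpital's rule: differentiate numerator and denominator separately.
  f(x) = 5·x + 1   ⇒   f'(x) = 5
  g(x) = 3·x + 3   ⇒   g'(x) = 3
  lim(x→∞) f'(x)/g'(x) = lim(x→∞) (5)/(3)
  = 5/3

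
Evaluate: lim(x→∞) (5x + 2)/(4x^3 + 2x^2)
This is an ∞/∞ indeterminate form.

Apply L'Hôpital's rule: differentiate numerator and denominator separately.
  f(x) = 5·x + 2   ⇒   f'(x) = 5
  g(x) = 4·x^3 + 2·x^2   ⇒   g'(x) = 12·x^2 + 4·x
  lim(x→∞) f'(x)/g'(x) = lim(x→∞) (5)/(12·x^2 + 4·x)
  = 0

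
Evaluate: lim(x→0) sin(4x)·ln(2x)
This is a 0·∞ indeterminate form.

Rewrite 0·∞ as a quotient (0/0 or ∞/∞ form), then apply L'Hôpital's rule:
  lim(x→0) sin(4x)·ln(2x) = 0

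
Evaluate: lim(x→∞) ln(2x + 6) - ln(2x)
This is an ∞-∞ indeterminate form.

Combine fractions or rationalize to convert ∞-∞ to 0/0 form:
  lim(x→∞) ln(2x + 6) - ln(2x) = 0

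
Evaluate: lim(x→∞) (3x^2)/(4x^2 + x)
This is an ∞/∞ indeterminate form.

Apply L'Hôpital's rule: differentiate numerator and denominator separately.
  f(x) = 3·x^2   ⇒   f'(x) = 6·x
  g(x) = 4·x^2 + x   ⇒   g'(x) = 8·x + 1
  lim(x→∞) f'(x)/g'(x) = lim(x→∞) (6·x)/(8·x + 1)
  = 3/4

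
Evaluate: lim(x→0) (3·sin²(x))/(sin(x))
This is a 0/0 indeterminate form.

Apply L'Hôpital's rule: differentiate numerator and denominator separately.
  f(x) = 3·sin(x)^2   ⇒   f'(x) = 6·sin(x)·cos(x)
  g(x) = sin(x)   ⇒   g'(x) = cos(x)
  lim(x→0) f'(x)/g'(x) = lim(x→0) (6·sin(x)·cos(x))/(cos(x))
  = 0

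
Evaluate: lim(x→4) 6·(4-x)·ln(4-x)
This is a 0·∞ indeterminate form.

Rewrite 0·∞ as a quotient (0/0 or ∞/∞ form), then apply L'Hôpital's rule:
  lim(x→4) 6·(4-x)·ln(4-x) = 0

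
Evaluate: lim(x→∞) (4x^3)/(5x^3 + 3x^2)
This is an ∞/∞ indeterminate form.

Apply L'Hôpital's rule: differentiate numerator and denominator separately.
  f(x) = 4·x^3   ⇒   f'(x) = 12·x^2
  g(x) = 5·x^3 + 3·x^2   ⇒   g'(x) = 15·x^2 + 6·x
  lim(x→∞) f'(x)/g'(x) = lim(x→∞) (12·x^2)/(15·x^2 + 6·x)
  = 4/5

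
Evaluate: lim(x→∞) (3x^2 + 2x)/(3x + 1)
This is an ∞/∞ indeterminate form.

Apply L'Hôpital's rule: differentiate numerator and denominator separately.
  f(x) = 3·x^2 + 2·x   ⇒   f'(x) = 6·x + 2
  g(x) = 3·x + 1   ⇒   g'(x) = 3
  lim(x→∞) f'(x)/g'(x) = lim(x→∞) (6·x + 2)/(3)
  = ∞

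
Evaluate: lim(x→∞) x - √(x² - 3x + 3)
This is an ∞-∞ indeterminate form.

Combine fractions or rationalize to convert ∞-∞ to 0/0 form:
  lim(x→∞) x - √(x² - 3x + 3) = 3/2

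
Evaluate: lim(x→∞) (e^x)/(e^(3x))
This is an ∞/∞ indeterminate form.

Apply L'Hôpital's rule: differentiate numerator and denominator separately.
  f(x) = e^(x)   ⇒   f'(x) = e^(x)
  g(x) = e^(3·x)   ⇒   g'(x) = 3·e^(3·x)
  lim(x→∞) f'(x)/g'(x) = lim(x→∞) (e^(x))/(3·e^(3·x))
  = 0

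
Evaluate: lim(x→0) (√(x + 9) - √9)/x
This is a standard limit.

Factor or rationalize the expression:
  lim(x→0) (√(x + 9) - √9)/x = 1/6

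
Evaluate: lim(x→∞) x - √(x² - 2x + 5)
This is an ∞-∞ indeterminate form.

Combine fractions or rationalize to convert ∞-∞ to 0/0 form:
  lim(x→∞) x - √(x² - 2x + 5) = 1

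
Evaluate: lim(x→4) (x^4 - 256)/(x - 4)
This is a standard limit.

Factor or rationalize the expression:
  lim(x→4) (x^4 - 256)/(x - 4) = 256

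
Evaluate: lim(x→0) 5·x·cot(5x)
This is a 0·∞ indeterminate form.

Rewrite 0·∞ as a quotient (0/0 or ∞/∞ form), then apply L'Hôpital's rule:
  lim(x→0) 5·x·cot(5x) = 1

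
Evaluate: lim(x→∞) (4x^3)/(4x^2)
This is an ∞/∞ indeterminate form.

Apply L'Hôpital's rule: differentiate numerator and denominator separately.
  f(x) = 4·x^3   ⇒   f'(x) = 12·x^2
  g(x) = 4·x^2   ⇒   g'(x) = 8·x
  lim(x→∞) f'(x)/g'(x) = lim(x→∞) (12·x^2)/(8·x)
  = ∞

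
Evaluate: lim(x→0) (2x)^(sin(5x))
This is an exponential indeterminate form.

For exponential indeterminate forms, take the natural log:
  Let L = lim(x→0) (2x)^(sin(5x))
  Then ln(L) = lim(x→0) [exponent × ln(base)]
  Evaluate using L'Hôpital or standard limits, then exponentiate.
  L = 1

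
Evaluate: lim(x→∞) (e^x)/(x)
This is an ∞/∞ indeterminate form.

Apply L'Hôpital's rule: differentiate numerator and denominator separately.
  f(x) = e^(x)   ⇒   f'(x) = e^(x)
  g(x) = x   ⇒   g'(x) = 1
  lim(x→∞) f'(x)/g'(x) = lim(x→∞) (e^(x))/(1)
  = ∞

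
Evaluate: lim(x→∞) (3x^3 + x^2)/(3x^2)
This is an ∞/∞ indeterminate form.

Apply L'Hôpital's rule: differentiate numerator and denominator separately.
  f(x) = 3·x^3 + x^2   ⇒   f'(x) = 9·x^2 + 2·x
  g(x) = 3·x^2   ⇒   g'(x) = 6·x
  lim(x→∞) f'(x)/g'(x) = lim(x→∞) (9·x^2 + 2·x)/(6·x)
  = ∞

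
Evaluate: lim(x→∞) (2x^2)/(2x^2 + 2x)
This is an ∞/∞ indeterminate form.

Apply L'Hôpital's rule: differentiate numerator and denominator separately.
  f(x) = 2·x^2   ⇒   f'(x) = 4·x
  g(x) = 2·x^2 + 2·x   ⇒   g'(x) = 4·x + 2
  lim(x→∞) f'(x)/g'(x) = lim(x→∞) (4·x)/(4·x + 2)
  = 1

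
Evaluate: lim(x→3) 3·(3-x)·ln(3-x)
This is a 0·∞ indeterminate form.

Rewrite 0·∞ as a quotient (0/0 or ∞/∞ form), then apply L'Hôpital's rule:
  lim(x→3) 3·(3-x)·ln(3-x) = 0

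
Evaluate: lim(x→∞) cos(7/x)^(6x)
This is an exponential indeterminate form.

For exponential indeterminate forms, take the natural log:
  Let L = lim(x→∞) cos(7/x)^(6x)
  Then ln(L) = lim(x→∞) [exponent × ln(base)]
  Evaluate using L'Hôpital or standard limits, then exponentiate.
  L = 1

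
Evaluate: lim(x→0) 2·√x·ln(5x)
This is a 0·∞ indeterminate form.

Rewrite 0·∞ as a quotient (0/0 or ∞/∞ form), then apply L'Hôpital's rule:
  lim(x→0) 2·√x·ln(5x) = 0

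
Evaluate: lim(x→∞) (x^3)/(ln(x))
This is an ∞/∞ indeterminate form.

Apply L'Hôpital's rule: differentiate numerator and denominator separately.
  f(x) = x^3   ⇒   f'(x) = 3·x^2
  g(x) = ln(x)   ⇒   g'(x) = 1/x
  lim(x→∞) f'(x)/g'(x) = lim(x→∞) (3·x^2)/(1/x)
  = ∞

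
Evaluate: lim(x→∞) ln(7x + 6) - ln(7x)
This is an ∞-∞ indeterminate form.

Combine fractions or rationalize to convert ∞-∞ to 0/0 form:
  lim(x→∞) ln(7x + 6) - ln(7x) = 0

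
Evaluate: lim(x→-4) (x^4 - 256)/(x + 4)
This is a standard limit.

Factor or rationalize the expression:
  lim(x→-4) (x^4 - 256)/(x + 4) = -256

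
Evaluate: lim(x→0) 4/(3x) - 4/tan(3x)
This is an ∞-∞ indeterminate form.

Combine fractions or rationalize to convert ∞-∞ to 0/0 form:
  lim(x→0) 4/(3x) - 4/tan(3x) = 0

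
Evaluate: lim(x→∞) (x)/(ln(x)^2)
This is an ∞/∞ indeterminate form.

Apply L'Hôpital's rule: differentiate numerator and denominator separately.
  f(x) = x   ⇒   f'(x) = 1
  g(x) = ln(x)^2   ⇒   g'(x) = 2·ln(x)/x
  lim(x→∞) f'(x)/g'(x) = lim(x→∞) (1)/(2·ln(x)/x)
  = ∞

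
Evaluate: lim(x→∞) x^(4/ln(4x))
This is an exponential indeterminate form.

For exponential indeterminate forms, take the natural log:
  Let L = lim(x→∞) x^(4/ln(4x))
  Then ln(L) = lim(x→∞) [exponent × ln(base)]
  Evaluate using L'Hôpital or standard limits, then exponentiate.
  L = e^(4)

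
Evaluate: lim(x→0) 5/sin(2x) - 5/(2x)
This is an ∞-∞ indeterminate form.

Combine fractions or rationalize to convert ∞-∞ to 0/0 form:
  lim(x→0) 5/sin(2x) - 5/(2x) = 0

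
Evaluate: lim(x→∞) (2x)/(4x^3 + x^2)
This is an ∞/∞ indeterminate form.

Apply L'Hôpital's rule: differentiate numerator and denominator separately.
  f(x) = 2·x   ⇒   f'(x) = 2
  g(x) = 4·x^3 + x^2   ⇒   g'(x) = 12·x^2 + 2·x
  lim(x→∞) f'(x)/g'(x) = lim(x→∞) (2)/(12·x^2 + 2·x)
  = 0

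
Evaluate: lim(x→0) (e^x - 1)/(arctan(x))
This is a 0/0 indeterminate form.

Apply L'Hôpital's rule: differentiate numerator and denominator separately.
  f(x) = e^(x) - 1   ⇒   f'(x) = e^(x)
  g(x) = atan(x)   ⇒   g'(x) = 1/(x^2 + 1)
  lim(x→0) f'(x)/g'(x) = lim(x→0) (e^(x))/(1/(x^2 + 1))
  = 1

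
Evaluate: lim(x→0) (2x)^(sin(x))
This is an exponential indeterminate form.

For exponential indeterminate forms, take the natural log:
  Let L = lim(x→0) (2x)^(sin(x))
  Then ln(L) = lim(x→0) [exponent × ln(base)]
  Evaluate using L'Hôpital or standard limits, then exponentiate.
  L = 1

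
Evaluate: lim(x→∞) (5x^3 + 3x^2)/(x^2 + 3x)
This is an ∞/∞ indeterminate form.

Apply L'Hôpital's rule: differentiate numerator and denominator separately.
  f(x) = 5·x^3 + 3·x^2   ⇒   f'(x) = 15·x^2 + 6·x
  g(x) = x^2 + 3·x   ⇒   g'(x) = 2·x + 3
  lim(x→∞) f'(x)/g'(x) = lim(x→∞) (15·x^2 + 6·x)/(2·x + 3)
  = ∞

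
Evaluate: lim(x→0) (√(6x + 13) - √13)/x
This is a standard limit.

Factor or rationalize the expression:
  lim(x→0) (√(6x + 13) - √13)/x = 3·sqrt(13)/13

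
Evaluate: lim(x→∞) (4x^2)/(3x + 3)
This is an ∞/∞ indeterminate form.

Apply L'Hôpital's rule: differentiate numerator and denominator separately.
  f(x) = 4·x^2   ⇒   f'(x) = 8·x
  g(x) = 3·x + 3   ⇒   g'(x) = 3
  lim(x→∞) f'(x)/g'(x) = lim(x→∞) (8·x)/(3)
  = ∞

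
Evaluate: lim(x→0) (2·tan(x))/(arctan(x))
This is a 0/0 indeterminate form.

Apply L'Hôpital's rule: differentiate numerator and denominator separately.
  f(x) = 2·tan(x)   ⇒   f'(x) = 2·tan(x)^2 + 2
  g(x) = atan(x)   ⇒   g'(x) = 1/(x^2 + 1)
  lim(x→0) f'(x)/g'(x) = lim(x→0) (2·tan(x)^2 + 2)/(1/(x^2 + 1))
  = 2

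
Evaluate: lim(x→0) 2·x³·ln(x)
This is a 0·∞ indeterminate form.

Rewrite 0·∞ as a quotient (0/0 or ∞/∞ form), then apply L'Hôpital's rule:
  lim(x→0) 2·x³·ln(x) = 0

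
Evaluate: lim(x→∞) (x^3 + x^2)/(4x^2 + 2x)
This is an ∞/∞ indeterminate form.

Apply L'Hôpital's rule: differentiate numerator and denominator separately.
  f(x) = x^3 + x^2   ⇒   f'(x) = 3·x^2 + 2·x
  g(x) = 4·x^2 + 2·x   ⇒   g'(x) = 8·x + 2
  lim(x→∞) f'(x)/g'(x) = lim(x→∞) (3·x^2 + 2·x)/(8·x + 2)
  = ∞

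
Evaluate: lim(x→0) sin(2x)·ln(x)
This is a 0·∞ indeterminate form.

Rewrite 0·∞ as a quotient (0/0 or ∞/∞ form), then apply L'Hôpital's rule:
  lim(x→0) sin(2x)·ln(x) = 0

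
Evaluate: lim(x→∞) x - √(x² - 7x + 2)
This is an ∞-∞ indeterminate form.

Combine fractions or rationalize to convert ∞-∞ to 0/0 form:
  lim(x→∞) x - √(x² - 7x + 2) = 7/2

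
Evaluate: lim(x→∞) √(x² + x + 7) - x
This is an ∞-∞ indeterminate form.

Combine fractions or rationalize to convert ∞-∞ to 0/0 form:
  lim(x→∞) √(x² + x + 7) - x = 1/2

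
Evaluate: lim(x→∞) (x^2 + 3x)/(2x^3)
This is an ∞/∞ indeterminate form.

Apply L'Hôpital's rule: differentiate numerator and denominator separately.
  f(x) = x^2 + 3·x   ⇒   f'(x) = 2·x + 3
  g(x) = 2·x^3   ⇒   g'(x) = 6·x^2
  lim(x→∞) f'(x)/g'(x) = lim(x→∞) (2·x + 3)/(6·x^2)
  = 0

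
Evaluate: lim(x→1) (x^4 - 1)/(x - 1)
This is a standard limit.

Factor or rationalize the expression:
  lim(x→1) (x^4 - 1)/(x - 1) = 4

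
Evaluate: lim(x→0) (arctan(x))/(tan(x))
This is a 0/0 indeterminate form.

Apply L'Hôpital's rule: differentiate numerator and denominator separately.
  f(x) = atan(x)   ⇒   f'(x) = 1/(x^2 + 1)
  g(x) = tan(x)   ⇒   g'(x) = tan(x)^2 + 1
  lim(x→0) f'(x)/g'(x) = lim(x→0) (1/(x^2 + 1))/(tan(x)^2 + 1)
  = 1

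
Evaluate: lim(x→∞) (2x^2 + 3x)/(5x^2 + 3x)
This is an ∞/∞ indeterminate form.

Apply L'Hôpital's rule: differentiate numerator and denominator separately.
  f(x) = 2·x^2 + 3·x   ⇒   f'(x) = 4·x + 3
  g(x) = 5·x^2 + 3·x   ⇒   g'(x) = 10·x + 3
  lim(x→∞) f'(x)/g'(x) = lim(x→∞) (4·x + 3)/(10·x + 3)
  = 2/5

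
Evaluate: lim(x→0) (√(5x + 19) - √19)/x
This is a standard limit.

Factor or rationalize the expression:
  lim(x→0) (√(5x + 19) - √19)/x = 5·sqrt(19)/38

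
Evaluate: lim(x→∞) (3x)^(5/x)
This is an exponential indeterminate form.

For exponential indeterminate forms, take the natural log:
  Let L = lim(x→∞) (3x)^(5/x)
  Then ln(L) = lim(x→∞) [exponent × ln(base)]
  Evaluate using L'Hôpital or standard limits, then exponentiate.
  L = 1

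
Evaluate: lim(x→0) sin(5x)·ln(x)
This is a 0·∞ indeterminate form.

Rewrite 0·∞ as a quotient (0/0 or ∞/∞ form), then apply L'Hôpital's rule:
  lim(x→0) sin(5x)·ln(x) = 0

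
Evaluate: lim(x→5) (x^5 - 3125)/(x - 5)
This is a standard limit.

Factor or rationalize the expression:
  lim(x→5) (x^5 - 3125)/(x - 5) = 3125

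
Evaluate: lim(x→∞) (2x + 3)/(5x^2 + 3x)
This is an ∞/∞ indeterminate form.

Apply L'Hôpital's rule: differentiate numerator and denominator separately.
  f(x) = 2·x + 3   ⇒   f'(x) = 2
  g(x) = 5·x^2 + 3·x   ⇒   g'(x) = 10·x + 3
  lim(x→∞) f'(x)/g'(x) = lim(x→∞) (2)/(10·x + 3)
  = 0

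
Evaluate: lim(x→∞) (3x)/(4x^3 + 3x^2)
This is an ∞/∞ indeterminate form.

Apply L'Hôpital's rule: differentiate numerator and denominator separately.
  f(x) = 3·x   ⇒   f'(x) = 3
  g(x) = 4·x^3 + 3·x^2   ⇒   g'(x) = 12·x^2 + 6·x
  lim(x→∞) f'(x)/g'(x) = lim(x→∞) (3)/(12·x^2 + 6·x)
  = 0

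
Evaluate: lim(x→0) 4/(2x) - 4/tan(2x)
This is an ∞-∞ indeterminate form.

Combine fractions or rationalize to convert ∞-∞ to 0/0 form:
  lim(x→0) 4/(2x) - 4/tan(2x) = 0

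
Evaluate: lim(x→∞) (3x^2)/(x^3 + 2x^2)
This is an ∞/∞ indeterminate form.

Apply L'Hôpital's rule: differentiate numerator and denominator separately.
  f(x) = 3·x^2   ⇒   f'(x) = 6·x
  g(x) = x^3 + 2·x^2   ⇒   g'(x) = 3·x^2 + 4·x
  lim(x→∞) f'(x)/g'(x) = lim(x→∞) (6·x)/(3·x^2 + 4·x)
  = 0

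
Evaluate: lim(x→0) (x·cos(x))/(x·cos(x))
This is a 0/0 indeterminate form.

Apply L'Hôpital's rule: differentiate numerator and denominator separately.
  f(x) = x·cos(x)   ⇒   f'(x) = -x·sin(x) + cos(x)
  g(x) = x·cos(x)   ⇒   g'(x) = -x·sin(x) + cos(x)
  lim(x→0) f'(x)/g'(x) = lim(x→0) (-x·sin(x) + cos(x))/(-x·sin(x) + cos(x))
  = 1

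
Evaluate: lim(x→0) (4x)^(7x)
This is an exponential indeterminate form.

For exponential indeterminate forms, take the natural log:
  Let L = lim(x→0) (4x)^(7x)
  Then ln(L) = lim(x→0) [exponent × ln(base)]
  Evaluate using L'Hôpital or standard limits, then exponentiate.
  L = 1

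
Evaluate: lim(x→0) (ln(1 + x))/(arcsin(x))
This is a 0/0 indeterminate form.

Apply L'Hôpital's rule: differentiate numerator and denominator separately.
  f(x) = ln(x + 1)   ⇒   f'(x) = 1/(x + 1)
  g(x) = asin(x)   ⇒   g'(x) = 1/sqrt(1 - x^2)
  lim(x→0) f'(x)/g'(x) = lim(x→0) (1/(x + 1))/(1/sqrt(1 - x^2))
  = 1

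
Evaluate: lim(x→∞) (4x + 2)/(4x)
This is an ∞/∞ indeterminate form.

Apply L'Hôpital's rule: differentiate numerator and denominator separately.
  f(x) = 4·x + 2   ⇒   f'(x) = 4
  g(x) = 4·x   ⇒   g'(x) = 4
  lim(x→∞) f'(x)/g'(x) = lim(x→∞) (4)/(4)
  = 1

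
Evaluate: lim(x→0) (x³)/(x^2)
This is a 0/0 indeterminate form.

Apply L'Hôpital's rule: differentiate numerator and denominator separately.
  f(x) = x^3   ⇒   f'(x) = 3·x^2
  g(x) = x^2   ⇒   g'(x) = 2·x
  lim(x→0) f'(x)/g'(x) = lim(x→0) (3·x^2)/(2·x)
  = 0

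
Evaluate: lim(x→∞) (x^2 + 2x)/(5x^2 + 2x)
This is an ∞/∞ indeterminate form.

Apply L'Hôpital's rule: differentiate numerator and denominator separately.
  f(x) = x^2 + 2·x   ⇒   f'(x) = 2·x + 2
  g(x) = 5·x^2 + 2·x   ⇒   g'(x) = 10·x + 2
  lim(x→∞) f'(x)/g'(x) = lim(x→∞) (2·x + 2)/(10·x + 2)
  = 1/5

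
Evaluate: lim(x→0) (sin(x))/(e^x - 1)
This is a 0/0 indeterminate form.

Apply L'Hôpital's rule: differentiate numerator and denominator separately.
  f(x) = sin(x)   ⇒   f'(x) = cos(x)
  g(x) = e^(x) - 1   ⇒   g'(x) = e^(x)
  lim(x→0) f'(x)/g'(x) = lim(x→0) (cos(x))/(e^(x))
  = 1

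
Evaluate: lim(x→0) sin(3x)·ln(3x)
This is a 0·∞ indeterminate form.

Rewrite 0·∞ as a quotient (0/0 or ∞/∞ form), then apply L'Hôpital's rule:
  lim(x→0) sin(3x)·ln(3x) = 0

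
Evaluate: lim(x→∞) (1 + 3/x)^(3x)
This is an exponential indeterminate form.

For exponential indeterminate forms, take the natural log:
  Let L = lim(x→∞) (1 + 3/x)^(3x)
  Then ln(L) = lim(x→∞) [exponent × ln(base)]
  Evaluate using L'Hôpital or standard limits, then exponentiate.
  L = e^(9)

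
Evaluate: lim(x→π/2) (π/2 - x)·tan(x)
This is a 0·∞ indeterminate form.

Rewrite 0·∞ as a quotient (0/0 or ∞/∞ form), then apply L'Hôpital's rule:
  lim(x→π/2) (π/2 - x)·tan(x) = 1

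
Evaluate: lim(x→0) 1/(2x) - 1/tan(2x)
This is an ∞-∞ indeterminate form.

Combine fractions or rationalize to convert ∞-∞ to 0/0 form:
  lim(x→0) 1/(2x) - 1/tan(2x) = 0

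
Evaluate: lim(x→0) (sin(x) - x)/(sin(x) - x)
This is a 0/0 indeterminate form.

Apply L'Hôpital's rule: differentiate numerator and denominator separately.
  f(x) = -x + sin(x)   ⇒   f'(x) = cos(x) - 1
  g(x) = -x + sin(x)   ⇒   g'(x) = cos(x) - 1
  lim(x→0) f'(x)/g'(x) = lim(x→0) (cos(x) - 1)/(cos(x) - 1)
  = 1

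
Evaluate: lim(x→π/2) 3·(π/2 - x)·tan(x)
This is a 0·∞ indeterminate form.

Rewrite 0·∞ as a quotient (0/0 or ∞/∞ form), then apply L'Hôpital's rule:
  lim(x→π/2) 3·(π/2 - x)·tan(x) = 3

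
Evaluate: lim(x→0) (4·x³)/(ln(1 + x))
This is a 0/0 indeterminate form.

Apply L'Hôpital's rule: differentiate numerator and denominator separately.
  f(x) = 4·x^3   ⇒   f'(x) = 12·x^2
  g(x) = ln(x + 1)   ⇒   g'(x) = 1/(x + 1)
  lim(x→0) f'(x)/g'(x) = lim(x→0) (12·x^2)/(1/(x + 1))
  = 0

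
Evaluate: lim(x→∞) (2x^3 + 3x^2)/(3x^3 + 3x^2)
This is an ∞/∞ indeterminate form.

Apply L'Hôpital's rule: differentiate numerator and denominator separately.
  f(x) = 2·x^3 + 3·x^2   ⇒   f'(x) = 6·x^2 + 6·x
  g(x) = 3·x^3 + 3·x^2   ⇒   g'(x) = 9·x^2 + 6·x
  lim(x→∞) f'(x)/g'(x) = lim(x→∞) (6·x^2 + 6·x)/(9·x^2 + 6·x)
  = 2/3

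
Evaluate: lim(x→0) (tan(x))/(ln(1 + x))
This is a 0/0 indeterminate form.

Apply L'Hôpital's rule: differentiate numerator and denominator separately.
  f(x) = tan(x)   ⇒   f'(x) = tan(x)^2 + 1
  g(x) = ln(x + 1)   ⇒   g'(x) = 1/(x + 1)
  lim(x→0) f'(x)/g'(x) = lim(x→0) (tan(x)^2 + 1)/(1/(x + 1))
  = 1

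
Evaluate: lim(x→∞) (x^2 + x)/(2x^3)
This is an ∞/∞ indeterminate form.

Apply L'Hôpital's rule: differentiate numerator and denominator separately.
  f(x) = x^2 + x   ⇒   f'(x) = 2·x + 1
  g(x) = 2·x^3   ⇒   g'(x) = 6·x^2
  lim(x→∞) f'(x)/g'(x) = lim(x→∞) (2·x + 1)/(6·x^2)
  = 0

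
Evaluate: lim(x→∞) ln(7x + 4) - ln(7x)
This is an ∞-∞ indeterminate form.

Combine fractions or rationalize to convert ∞-∞ to 0/0 form:
  lim(x→∞) ln(7x + 4) - ln(7x) = 0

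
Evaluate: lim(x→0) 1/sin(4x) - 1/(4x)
This is an ∞-∞ indeterminate form.

Combine fractions or rationalize to convert ∞-∞ to 0/0 form:
  lim(x→0) 1/sin(4x) - 1/(4x) = 0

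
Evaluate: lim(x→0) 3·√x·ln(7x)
This is a 0·∞ indeterminate form.

Rewrite 0·∞ as a quotient (0/0 or ∞/∞ form), then apply L'Hôpital's rule:
  lim(x→0) 3·√x·ln(7x) = 0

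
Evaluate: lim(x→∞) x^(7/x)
This is an exponential indeterminate form.

For exponential indeterminate forms, take the natural log:
  Let L = lim(x→∞) x^(7/x)
  Then ln(L) = lim(x→∞) [exponent × ln(base)]
  Evaluate using L'Hôpital or standard limits, then exponentiate.
  L = 1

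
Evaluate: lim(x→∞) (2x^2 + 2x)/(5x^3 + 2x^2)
This is an ∞/∞ indeterminate form.

Apply L'Hôpital's rule: differentiate numerator and denominator separately.
  f(x) = 2·x^2 + 2·x   ⇒   f'(x) = 4·x + 2
  g(x) = 5·x^3 + 2·x^2   ⇒   g'(x) = 15·x^2 + 4·x
  lim(x→∞) f'(x)/g'(x) = lim(x→∞) (4·x + 2)/(15·x^2 + 4·x)
  = 0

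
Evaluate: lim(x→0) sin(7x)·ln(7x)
This is a 0·∞ indeterminate form.

Rewrite 0·∞ as a quotient (0/0 or ∞/∞ form), then apply L'Hôpital's rule:
  lim(x→0) sin(7x)·ln(7x) = 0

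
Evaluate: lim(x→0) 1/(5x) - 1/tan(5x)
This is an ∞-∞ indeterminate form.

Combine fractions or rationalize to convert ∞-∞ to 0/0 form:
  lim(x→0) 1/(5x) - 1/tan(5x) = 0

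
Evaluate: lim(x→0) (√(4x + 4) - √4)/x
This is a standard limit.

Factor or rationalize the expression:
  lim(x→0) (√(4x + 4) - √4)/x = 1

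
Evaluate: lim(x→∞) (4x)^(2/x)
This is an exponential indeterminate form.

For exponential indeterminate forms, take the natural log:
  Let L = lim(x→∞) (4x)^(2/x)
  Then ln(L) = lim(x→∞) [exponent × ln(base)]
  Evaluate using L'Hôpital or standard limits, then exponentiate.
  L = 1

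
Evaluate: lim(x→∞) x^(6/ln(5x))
This is an exponential indeterminate form.

For exponential indeterminate forms, take the natural log:
  Let L = lim(x→∞) x^(6/ln(5x))
  Then ln(L) = lim(x→∞) [exponent × ln(base)]
  Evaluate using L'Hôpital or standard limits, then exponentiate.
  L = e^(6)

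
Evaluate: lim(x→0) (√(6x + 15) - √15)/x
This is a standard limit.

Factor or rationalize the expression:
  lim(x→0) (√(6x + 15) - √15)/x = sqrt(15)/5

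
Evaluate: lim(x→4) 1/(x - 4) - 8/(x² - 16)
This is an ∞-∞ indeterminate form.

Combine fractions or rationalize to convert ∞-∞ to 0/0 form:
  lim(x→4) 1/(x - 4) - 8/(x² - 16) = 1/8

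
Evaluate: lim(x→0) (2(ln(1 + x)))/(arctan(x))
This is a 0/0 indeterminate form.

Apply L'Hôpital's rule: differentiate numerator and denominator separately.
  f(x) = 2·ln(x + 1)   ⇒   f'(x) = 2/(x + 1)
  g(x) = atan(x)   ⇒   g'(x) = 1/(x^2 + 1)
  lim(x→0) f'(x)/g'(x) = lim(x→0) (2/(x + 1))/(1/(x^2 + 1))
  = 2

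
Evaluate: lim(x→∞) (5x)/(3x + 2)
This is an ∞/∞ indeterminate form.

Apply L'Hôpital's rule: differentiate numerator and denominator separately.
  f(x) = 5·x   ⇒   f'(x) = 5
  g(x) = 3·x + 2   ⇒   g'(x) = 3
  lim(x→∞) f'(x)/g'(x) = lim(x→∞) (5)/(3)
  = 5/3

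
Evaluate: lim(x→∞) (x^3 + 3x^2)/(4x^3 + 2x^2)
This is an ∞/∞ indeterminate form.

Apply L'Hôpital's rule: differentiate numerator and denominator separately.
  f(x) = x^3 + 3·x^2   ⇒   f'(x) = 3·x^2 + 6·x
  g(x) = 4·x^3 + 2·x^2   ⇒   g'(x) = 12·x^2 + 4·x
  lim(x→∞) f'(x)/g'(x) = lim(x→∞) (3·x^2 + 6·x)/(12·x^2 + 4·x)
  = 1/4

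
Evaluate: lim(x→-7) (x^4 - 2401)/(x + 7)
This is a standard limit.

Factor or rationalize the expression:
  lim(x→-7) (x^4 - 2401)/(x + 7) = -1372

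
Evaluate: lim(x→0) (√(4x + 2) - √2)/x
This is a standard limit.

Factor or rationalize the expression:
  lim(x→0) (√(4x + 2) - √2)/x = sqrt(2)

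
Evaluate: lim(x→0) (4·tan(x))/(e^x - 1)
This is a 0/0 indeterminate form.

Apply L'Hôpital's rule: differentiate numerator and denominator separately.
  f(x) = 4·tan(x)   ⇒   f'(x) = 4·tan(x)^2 + 4
  g(x) = e^(x) - 1   ⇒   g'(x) = e^(x)
  lim(x→0) f'(x)/g'(x) = lim(x→0) (4·tan(x)^2 + 4)/(e^(x))
  = 4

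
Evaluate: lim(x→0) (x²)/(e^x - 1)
This is a 0/0 indeterminate form.

Apply L'Hôpital's rule: differentiate numerator and denominator separately.
  f(x) = x^2   ⇒   f'(x) = 2·x
  g(x) = e^(x) - 1   ⇒   g'(x) = e^(x)
  lim(x→0) f'(x)/g'(x) = lim(x→0) (2·x)/(e^(x))
  = 0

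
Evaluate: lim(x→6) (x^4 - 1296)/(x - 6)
This is a standard limit.

Factor or rationalize the expression:
  lim(x→6) (x^4 - 1296)/(x - 6) = 864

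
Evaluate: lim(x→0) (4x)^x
This is an exponential indeterminate form.

For exponential indeterminate forms, take the natural log:
  Let L = lim(x→0) (4x)^x
  Then ln(L) = lim(x→0) [exponent × ln(base)]
  Evaluate using L'Hôpital or standard limits, then exponentiate.
  L = 1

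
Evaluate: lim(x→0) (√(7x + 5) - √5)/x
This is a standard limit.

Factor or rationalize the expression:
  lim(x→0) (√(7x + 5) - √5)/x = 7·sqrt(5)/10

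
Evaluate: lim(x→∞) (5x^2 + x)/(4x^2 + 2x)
This is an ∞/∞ indeterminate form.

Apply L'Hôpital's rule: differentiate numerator and denominator separately.
  f(x) = 5·x^2 + x   ⇒   f'(x) = 10·x + 1
  g(x) = 4·x^2 + 2·x   ⇒   g'(x) = 8·x + 2
  lim(x→∞) f'(x)/g'(x) = lim(x→∞) (10·x + 1)/(8·x + 2)
  = 5/4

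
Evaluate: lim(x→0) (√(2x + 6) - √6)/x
This is a standard limit.

Factor or rationalize the expression:
  lim(x→0) (√(2x + 6) - √6)/x = sqrt(6)/6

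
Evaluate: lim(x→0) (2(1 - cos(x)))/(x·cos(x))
This is a 0/0 indeterminate form.

Apply L'Hôpital's rule: differentiate numerator and denominator separately.
  f(x) = 2 - 2·cos(x)   ⇒   f'(x) = 2·sin(x)
  g(x) = x·cos(x)   ⇒   g'(x) = -x·sin(x) + cos(x)
  lim(x→0) f'(x)/g'(x) = lim(x→0) (2·sin(x))/(-x·sin(x) + cos(x))
  = 0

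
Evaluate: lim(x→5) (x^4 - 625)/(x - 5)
This is a standard limit.

Factor or rationalize the expression:
  lim(x→5) (x^4 - 625)/(x - 5) = 500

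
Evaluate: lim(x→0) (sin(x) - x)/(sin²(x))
This is a 0/0 indeterminate form.

Apply L'Hôpital's rule: differentiate numerator and denominator separately.
  f(x) = -x + sin(x)   ⇒   f'(x) = cos(x) - 1
  g(x) = sin(x)^2   ⇒   g'(x) = 2·sin(x)·cos(x)
  lim(x→0) f'(x)/g'(x) = lim(x→0) (cos(x) - 1)/(2·sin(x)·cos(x))
  = 0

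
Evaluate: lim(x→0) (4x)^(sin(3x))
This is an exponential indeterminate form.

For exponential indeterminate forms, take the natural log:
  Let L = lim(x→0) (4x)^(sin(3x))
  Then ln(L) = lim(x→0) [exponent × ln(base)]
  Evaluate using L'Hôpital or standard limits, then exponentiate.
  L = 1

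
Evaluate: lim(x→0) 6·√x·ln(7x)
This is a 0·∞ indeterminate form.

Rewrite 0·∞ as a quotient (0/0 or ∞/∞ form), then apply L'Hôpital's rule:
  lim(x→0) 6·√x·ln(7x) = 0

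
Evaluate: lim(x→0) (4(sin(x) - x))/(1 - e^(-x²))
This is a 0/0 indeterminate form.

Apply L'Hôpital's rule: differentiate numerator and denominator separately.
  f(x) = -4·x + 4·sin(x)   ⇒   f'(x) = 4·cos(x) - 4
  g(x) = 1 - e^(-x^2)   ⇒   g'(x) = 2·x·e^(-x^2)
  lim(x→0) f'(x)/g'(x) = lim(x→0) (4·cos(x) - 4)/(2·x·e^(-x^2))
  = 0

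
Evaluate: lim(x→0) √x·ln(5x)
This is a 0·∞ indeterminate form.

Rewrite 0·∞ as a quotient (0/0 or ∞/∞ form), then apply L'Hôpital's rule:
  lim(x→0) √x·ln(5x) = 0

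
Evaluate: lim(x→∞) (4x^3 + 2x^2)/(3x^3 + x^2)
This is an ∞/∞ indeterminate form.

Apply L'Hôpital's rule: differentiate numerator and denominator separately.
  f(x) = 4·x^3 + 2·x^2   ⇒   f'(x) = 12·x^2 + 4·x
  g(x) = 3·x^3 + x^2   ⇒   g'(x) = 9·x^2 + 2·x
  lim(x→∞) f'(x)/g'(x) = lim(x→∞) (12·x^2 + 4·x)/(9·x^2 + 2·x)
  = 4/3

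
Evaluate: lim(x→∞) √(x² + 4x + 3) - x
This is an ∞-∞ indeterminate form.

Combine fractions or rationalize to convert ∞-∞ to 0/0 form:
  lim(x→∞) √(x² + 4x + 3) - x = 2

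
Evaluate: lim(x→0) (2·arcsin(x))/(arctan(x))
This is a 0/0 indeterminate form.

Apply L'Hôpital's rule: differentiate numerator and denominator separately.
  f(x) = 2·asin(x)   ⇒   f'(x) = 2/sqrt(1 - x^2)
  g(x) = atan(x)   ⇒   g'(x) = 1/(x^2 + 1)
  lim(x→0) f'(x)/g'(x) = lim(x→0) (2/sqrt(1 - x^2))/(1/(x^2 + 1))
  = 2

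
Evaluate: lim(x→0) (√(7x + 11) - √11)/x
This is a standard limit.

Factor or rationalize the expression:
  lim(x→0) (√(7x + 11) - √11)/x = 7·sqrt(11)/22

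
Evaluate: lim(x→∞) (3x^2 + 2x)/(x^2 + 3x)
This is an ∞/∞ indeterminate form.

Apply L'Hôpital's rule: differentiate numerator and denominator separately.
  f(x) = 3·x^2 + 2·x   ⇒   f'(x) = 6·x + 2
  g(x) = x^2 + 3·x   ⇒   g'(x) = 2·x + 3
  lim(x→∞) f'(x)/g'(x) = lim(x→∞) (6·x + 2)/(2·x + 3)
  = 3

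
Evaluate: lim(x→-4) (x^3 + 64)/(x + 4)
This is a standard limit.

Factor or rationalize the expression:
  lim(x→-4) (x^3 + 64)/(x + 4) = 48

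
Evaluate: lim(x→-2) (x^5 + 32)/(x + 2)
This is a standard limit.

Factor or rationalize the expression:
  lim(x→-2) (x^5 + 32)/(x + 2) = 80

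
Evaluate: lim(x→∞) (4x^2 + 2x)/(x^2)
This is an ∞/∞ indeterminate form.

Apply L'Hôpital's rule: differentiate numerator and denominator separately.
  f(x) = 4·x^2 + 2·x   ⇒   f'(x) = 8·x + 2
  g(x) = x^2   ⇒   g'(x) = 2·x
  lim(x→∞) f'(x)/g'(x) = lim(x→∞) (8·x + 2)/(2·x)
  = 4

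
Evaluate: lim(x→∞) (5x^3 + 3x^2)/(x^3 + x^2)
This is an ∞/∞ indeterminate form.

Apply L'Hôpital's rule: differentiate numerator and denominator separately.
  f(x) = 5·x^3 + 3·x^2   ⇒   f'(x) = 15·x^2 + 6·x
  g(x) = x^3 + x^2   ⇒   g'(x) = 3·x^2 + 2·x
  lim(x→∞) f'(x)/g'(x) = lim(x→∞) (15·x^2 + 6·x)/(3·x^2 + 2·x)
  = 5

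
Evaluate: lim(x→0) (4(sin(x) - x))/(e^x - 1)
This is a 0/0 indeterminate form.

Apply L'Hôpital's rule: differentiate numerator and denominator separately.
  f(x) = -4·x + 4·sin(x)   ⇒   f'(x) = 4·cos(x) - 4
  g(x) = e^(x) - 1   ⇒   g'(x) = e^(x)
  lim(x→0) f'(x)/g'(x) = lim(x→0) (4·cos(x) - 4)/(e^(x))
  = 0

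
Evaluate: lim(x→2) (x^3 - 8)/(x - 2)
This is a standard limit.

Factor or rationalize the expression:
  lim(x→2) (x^3 - 8)/(x - 2) = 12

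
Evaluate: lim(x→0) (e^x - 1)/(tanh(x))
This is a 0/0 indeterminate form.

Apply L'Hôpital's rule: differentiate numerator and denominator separately.
  f(x) = e^(x) - 1   ⇒   f'(x) = e^(x)
  g(x) = tanh(x)   ⇒   g'(x) = 1 - tanh(x)^2
  lim(x→0) f'(x)/g'(x) = lim(x→0) (e^(x))/(1 - tanh(x)^2)
  = 1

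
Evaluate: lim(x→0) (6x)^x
This is an exponential indeterminate form.

For exponential indeterminate forms, take the natural log:
  Let L = lim(x→0) (6x)^x
  Then ln(L) = lim(x→0) [exponent × ln(base)]
  Evaluate using L'Hôpital or standard limits, then exponentiate.
  L = 1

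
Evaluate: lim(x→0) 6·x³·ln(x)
This is a 0·∞ indeterminate form.

Rewrite 0·∞ as a quotient (0/0 or ∞/∞ form), then apply L'Hôpital's rule:
  lim(x→0) 6·x³·ln(x) = 0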